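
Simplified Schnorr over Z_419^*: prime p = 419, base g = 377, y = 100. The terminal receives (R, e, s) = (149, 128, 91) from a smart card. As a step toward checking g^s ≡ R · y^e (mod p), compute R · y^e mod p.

173

100^2 = 10000 ≡ 363
100^4 ≡ 363^2 = 131769 ≡ 203
100^8 ≡ 203^2 = 41209 ≡ 147
100^16 ≡ 147^2 = 21609 ≡ 240
100^32 ≡ 240^2 = 57600 ≡ 197
100^64 ≡ 197^2 = 38809 ≡ 261
100^128 ≡ 261^2 = 68121 ≡ 243
R · y^e ≡ 149·243 = 36207 ≡ 173 (mod 419)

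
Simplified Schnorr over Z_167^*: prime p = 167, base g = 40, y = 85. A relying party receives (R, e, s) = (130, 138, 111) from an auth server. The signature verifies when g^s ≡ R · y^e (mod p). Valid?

g^s mod p:
40^111 mod 167 = 145
R · y^e mod p:
85^138 mod 167 = 88
130·88 = 11440 ≡ 84 (mod 167)
145 ≠ 84; the check fails.

no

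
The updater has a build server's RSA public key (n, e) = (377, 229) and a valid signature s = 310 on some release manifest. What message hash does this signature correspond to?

24

s^2 ≡ 310^2 = 96100 ≡ 342
s^4 ≡ 342^2 = 116964 ≡ 94
s^8 ≡ 94^2 = 8836 ≡ 165
s^16 ≡ 165^2 = 27225 ≡ 81
s^32 ≡ 81^2 = 6561 ≡ 152
s^64 ≡ 152^2 = 23104 ≡ 107
s^128 ≡ 107^2 = 11449 ≡ 139
229 = 128 + 64 + 32 + 4 + 1, so s^229 ≡ 139·107·152·94·310 ≡ 24 (mod 377)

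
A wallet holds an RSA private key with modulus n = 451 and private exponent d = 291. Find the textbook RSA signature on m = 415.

118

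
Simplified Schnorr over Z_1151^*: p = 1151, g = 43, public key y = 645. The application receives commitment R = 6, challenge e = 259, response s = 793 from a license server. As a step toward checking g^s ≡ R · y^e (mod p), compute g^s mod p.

335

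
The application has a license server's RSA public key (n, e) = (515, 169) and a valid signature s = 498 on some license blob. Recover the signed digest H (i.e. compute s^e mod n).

s^2 ≡ 498^2 = 248004 ≡ 289
s^4 ≡ 289^2 = 83521 ≡ 91
s^8 ≡ 91^2 = 8281 ≡ 41
s^16 ≡ 41^2 = 1681 ≡ 136
s^32 ≡ 136^2 = 18496 ≡ 471
s^64 ≡ 471^2 = 221841 ≡ 391
s^128 ≡ 391^2 = 152881 ≡ 441
169 = 128 + 32 + 8 + 1, so s^169 ≡ 441·471·41·498 ≡ 173 (mod 515)

173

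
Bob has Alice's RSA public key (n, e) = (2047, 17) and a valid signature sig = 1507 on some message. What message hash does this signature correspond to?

sig^2 ≡ 1507^2 = 2271049 ≡ 926
sig^4 ≡ 926^2 = 857476 ≡ 1830
sig^8 ≡ 1830^2 = 3348900 ≡ 8
sig^16 ≡ 8^2 = 64
17 = 16 + 1, so sig^17 ≡ 64·1507 ≡ 239 (mod 2047)

239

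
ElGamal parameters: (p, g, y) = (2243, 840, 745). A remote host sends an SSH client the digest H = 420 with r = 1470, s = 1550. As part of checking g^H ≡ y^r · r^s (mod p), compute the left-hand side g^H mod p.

883

Squares mod 2243: 840^1≡840, 840^2≡1298, 840^4≡311, 840^8≡272, 840^16≡2208, 840^32≡1225, 840^64≡58, 840^128≡1121, 840^256≡561
420 = 256 + 128 + 32 + 4, so 840^420 ≡ 561·1121·1225·311 ≡ 883 (mod 2243)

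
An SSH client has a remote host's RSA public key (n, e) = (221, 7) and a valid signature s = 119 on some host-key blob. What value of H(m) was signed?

Squares mod 221: s^1≡119, s^2≡17, s^4≡68
7 = 4 + 2 + 1, so s^7 ≡ 68·17·119 ≡ 102 (mod 221)

102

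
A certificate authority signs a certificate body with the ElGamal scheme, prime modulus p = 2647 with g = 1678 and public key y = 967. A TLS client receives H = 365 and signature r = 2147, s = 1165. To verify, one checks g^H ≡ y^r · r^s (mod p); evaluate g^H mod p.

2630

Squares mod 2647: 1678^1≡1678, 1678^2≡1923, 1678^4≡70, 1678^8≡2253, 1678^16≡1710, 1678^32≡1812, 1678^64≡1064, 1678^128≡1827, 1678^256≡62
365 = 256 + 64 + 32 + 8 + 4 + 1, so 1678^365 ≡ 62·1064·1812·2253·70·1678 ≡ 2630 (mod 2647)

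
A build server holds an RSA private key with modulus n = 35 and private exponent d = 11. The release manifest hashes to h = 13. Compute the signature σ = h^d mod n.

h^2 ≡ 13^2 = 169 ≡ 29
h^4 ≡ 29^2 = 841 ≡ 1
h^8 ≡ 1^2 = 1
11 = 8 + 2 + 1, so h^11 ≡ 1·29·13 ≡ 27 (mod 35)

27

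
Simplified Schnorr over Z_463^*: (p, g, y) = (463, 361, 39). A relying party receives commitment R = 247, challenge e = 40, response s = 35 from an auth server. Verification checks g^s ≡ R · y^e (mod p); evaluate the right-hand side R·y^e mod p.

39^2 = 1521 ≡ 132
39^4 ≡ 132^2 = 17424 ≡ 293
39^8 ≡ 293^2 = 85849 ≡ 194
39^16 ≡ 194^2 = 37636 ≡ 133
39^32 ≡ 133^2 = 17689 ≡ 95
40 = 32 + 8, so 39^40 ≡ 95·194 ≡ 373 (mod 463)
R · y^e ≡ 247·373 = 92131 ≡ 457 (mod 463)

457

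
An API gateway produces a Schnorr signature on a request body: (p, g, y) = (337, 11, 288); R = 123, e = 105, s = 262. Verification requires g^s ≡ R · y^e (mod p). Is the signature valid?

g^s mod p:
11^2 = 121
11^4 ≡ 121^2 = 14641 ≡ 150
11^8 ≡ 150^2 = 22500 ≡ 258
11^16 ≡ 258^2 = 66564 ≡ 175
11^32 ≡ 175^2 = 30625 ≡ 295
11^64 ≡ 295^2 = 87025 ≡ 79
11^128 ≡ 79^2 = 6241 ≡ 175
11^256 ≡ 175^2 = 30625 ≡ 295
262 = 256 + 4 + 2, so 11^262 ≡ 295·150·121 ≡ 331 (mod 337)
R · y^e mod p:
288^2 = 82944 ≡ 42
288^4 ≡ 42^2 = 1764 ≡ 79
288^8 ≡ 79^2 = 6241 ≡ 175
288^16 ≡ 175^2 = 30625 ≡ 295
288^32 ≡ 295^2 = 87025 ≡ 79
288^64 ≡ 79^2 = 6241 ≡ 175
105 = 64 + 32 + 8 + 1, so 288^105 ≡ 175·79·175·288 ≡ 148 (mod 337)
123·148 = 18204 ≡ 6 (mod 337)
331 ≠ 6; the check fails.

invalid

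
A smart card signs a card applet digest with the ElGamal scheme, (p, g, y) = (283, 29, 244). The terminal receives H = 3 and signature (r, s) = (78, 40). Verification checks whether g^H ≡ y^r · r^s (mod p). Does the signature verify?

Left side g^H mod p:
Squares mod 283: 29^1≡29, 29^2≡275
3 = 2 + 1, so 29^3 ≡ 275·29 ≡ 51 (mod 283)
Right side y^r · r^s mod p:
Squares mod 283: 244^1≡244, 244^2≡106, 244^4≡199, 244^8≡264, 244^16≡78, 244^32≡141, 244^64≡71
78 = 64 + 8 + 4 + 2, so 244^78 ≡ 71·264·199·106 ≡ 127 (mod 283)
Squares mod 283: 78^1≡78, 78^2≡141, 78^4≡71, 78^8≡230, 78^16≡262, 78^32≡158
40 = 32 + 8, so 78^40 ≡ 158·230 ≡ 116 (mod 283)
127·116 = 14732 ≡ 16 (mod 283)
51 ≠ 16, so verification fails.

does not verify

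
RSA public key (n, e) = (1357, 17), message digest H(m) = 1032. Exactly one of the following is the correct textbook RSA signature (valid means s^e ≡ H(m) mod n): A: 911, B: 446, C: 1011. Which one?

Candidate A: Squares mod 1357: 911^1≡911, 911^2≡794, 911^4≡788, 911^8≡795, 911^16≡1020; 17 = 16 + 1, so 911^17 ≡ 1020·911 ≡ 1032 (mod 1357)
  → matches H(m) = 1032
Candidate B: Squares mod 1357: 446^1≡446, 446^2≡794, 446^4≡788, 446^8≡795, 446^16≡1020; 17 = 16 + 1, so 446^17 ≡ 1020·446 ≡ 325 (mod 1357)
Candidate C: Squares mod 1357: 1011^1≡1011, 1011^2≡300, 1011^4≡438, 1011^8≡507, 1011^16≡576; 17 = 16 + 1, so 1011^17 ≡ 576·1011 ≡ 183 (mod 1357)

A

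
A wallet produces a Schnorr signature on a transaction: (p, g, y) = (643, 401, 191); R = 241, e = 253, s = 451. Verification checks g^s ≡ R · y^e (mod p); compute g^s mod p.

Squares mod 643: 401^1≡401, 401^2≡51, 401^4≡29, 401^8≡198, 401^16≡624, 401^32≡361, 401^64≡435, 401^128≡183, 401^256≡53
451 = 256 + 128 + 64 + 2 + 1, so 401^451 ≡ 53·183·435·51·401 ≡ 331 (mod 643)

331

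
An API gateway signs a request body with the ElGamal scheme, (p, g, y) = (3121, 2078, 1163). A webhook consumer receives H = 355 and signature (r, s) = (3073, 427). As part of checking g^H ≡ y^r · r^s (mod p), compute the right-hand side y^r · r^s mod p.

1163^2 = 1352569 ≡ 1176
1163^4 ≡ 1176^2 = 1382976 ≡ 373
1163^8 ≡ 373^2 = 139129 ≡ 1805
1163^16 ≡ 1805^2 = 3258025 ≡ 2822
1163^32 ≡ 2822^2 = 7963684 ≡ 2013
1163^64 ≡ 2013^2 = 4052169 ≡ 1111
1163^128 ≡ 1111^2 = 1234321 ≡ 1526
1163^256 ≡ 1526^2 = 2328676 ≡ 410
1163^512 ≡ 410^2 = 168100 ≡ 2687
1163^1024 ≡ 2687^2 = 7219969 ≡ 1096
1163^2048 ≡ 1096^2 = 1201216 ≡ 2752
3073 = 2048 + 1024 + 1, so 1163^3073 ≡ 2752·1096·1163 ≡ 2072 (mod 3121)
3073^2 = 9443329 ≡ 2304
3073^4 ≡ 2304^2 = 5308416 ≡ 2716
3073^8 ≡ 2716^2 = 7376656 ≡ 1733
3073^16 ≡ 1733^2 = 3003289 ≡ 887
3073^32 ≡ 887^2 = 786769 ≡ 277
3073^64 ≡ 277^2 = 76729 ≡ 1825
3073^128 ≡ 1825^2 = 3330625 ≡ 518
3073^256 ≡ 518^2 = 268324 ≡ 3039
427 = 256 + 128 + 32 + 8 + 2 + 1, so 3073^427 ≡ 3039·518·277·1733·2304·3073 ≡ 736 (mod 3121)
y^r · r^s ≡ 2072·736 = 1524992 ≡ 1944 (mod 3121)

1944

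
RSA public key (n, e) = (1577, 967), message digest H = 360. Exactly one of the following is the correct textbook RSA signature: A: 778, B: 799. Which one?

Candidate A: 778^967 mod 1577 = 360
  → matches H = 360
Candidate B: 799^967 mod 1577 = 1217

A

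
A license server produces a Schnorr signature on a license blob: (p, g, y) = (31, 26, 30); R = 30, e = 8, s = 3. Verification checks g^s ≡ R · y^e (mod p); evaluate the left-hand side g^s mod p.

30

26^2 = 676 ≡ 25
3 = 2 + 1, so 26^3 ≡ 25·26 ≡ 30 (mod 31)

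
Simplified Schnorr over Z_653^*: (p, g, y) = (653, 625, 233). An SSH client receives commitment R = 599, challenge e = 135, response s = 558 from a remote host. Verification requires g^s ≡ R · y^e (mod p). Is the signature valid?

g^s mod p:
625^558 mod 653 = 531
R · y^e mod p:
233^135 mod 653 = 99
599·99 = 59301 ≡ 531 (mod 653)
531 ≡ 531 (mod 653); signature holds.

valid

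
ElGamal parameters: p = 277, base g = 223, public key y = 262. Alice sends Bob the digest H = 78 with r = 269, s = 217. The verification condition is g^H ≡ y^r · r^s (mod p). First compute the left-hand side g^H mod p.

223^2 = 49729 ≡ 146
223^4 ≡ 146^2 = 21316 ≡ 264
223^8 ≡ 264^2 = 69696 ≡ 169
223^16 ≡ 169^2 = 28561 ≡ 30
223^32 ≡ 30^2 = 900 ≡ 69
223^64 ≡ 69^2 = 4761 ≡ 52
78 = 64 + 8 + 4 + 2, so 223^78 ≡ 52·169·264·146 ≡ 208 (mod 277)

208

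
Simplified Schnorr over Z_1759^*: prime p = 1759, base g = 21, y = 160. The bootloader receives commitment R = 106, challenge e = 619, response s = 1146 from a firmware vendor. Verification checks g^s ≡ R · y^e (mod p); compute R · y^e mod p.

1666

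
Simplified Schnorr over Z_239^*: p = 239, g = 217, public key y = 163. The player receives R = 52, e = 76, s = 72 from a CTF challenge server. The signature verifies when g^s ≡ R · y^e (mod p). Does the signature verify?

does not verify

g^s mod p:
Squares mod 239: 217^1≡217, 217^2≡6, 217^4≡36, 217^8≡101, 217^16≡163, 217^32≡40, 217^64≡166
72 = 64 + 8, so 217^72 ≡ 166·101 ≡ 36 (mod 239)
R · y^e mod p:
Squares mod 239: 163^1≡163, 163^2≡40, 163^4≡166, 163^8≡71, 163^16≡22, 163^32≡6, 163^64≡36
76 = 64 + 8 + 4, so 163^76 ≡ 36·71·166 ≡ 71 (mod 239)
52·71 = 3692 ≡ 107 (mod 239)
36 ≠ 107; the check fails.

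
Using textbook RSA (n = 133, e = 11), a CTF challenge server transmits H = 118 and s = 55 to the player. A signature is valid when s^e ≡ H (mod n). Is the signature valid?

valid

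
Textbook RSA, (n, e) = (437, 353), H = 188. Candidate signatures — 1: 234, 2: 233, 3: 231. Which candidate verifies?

Candidate 1: 234^353 mod 437 = 188
  → matches H = 188
Candidate 2: 233^353 mod 437 = 348
Candidate 3: 231^353 mod 437 = 162

1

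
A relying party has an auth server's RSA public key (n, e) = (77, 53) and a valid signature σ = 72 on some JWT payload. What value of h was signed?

18

σ^2 ≡ 72^2 = 5184 ≡ 25
σ^4 ≡ 25^2 = 625 ≡ 9
σ^8 ≡ 9^2 = 81 ≡ 4
σ^16 ≡ 4^2 = 16
σ^32 ≡ 16^2 = 256 ≡ 25
53 = 32 + 16 + 4 + 1, so σ^53 ≡ 25·16·9·72 ≡ 18 (mod 77)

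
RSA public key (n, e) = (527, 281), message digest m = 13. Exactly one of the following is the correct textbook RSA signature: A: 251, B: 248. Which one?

A

Candidate A: 251^2 = 63001 ≡ 288; 251^4 ≡ 288^2 = 82944 ≡ 205; 251^8 ≡ 205^2 = 42025 ≡ 392; 251^16 ≡ 392^2 = 153664 ≡ 307; 251^32 ≡ 307^2 = 94249 ≡ 443; 251^64 ≡ 443^2 = 196249 ≡ 205; 251^128 ≡ 205^2 = 42025 ≡ 392; 251^256 ≡ 392^2 = 153664 ≡ 307; 281 = 256 + 16 + 8 + 1, so 251^281 ≡ 307·307·392·251 ≡ 13 (mod 527)
  → matches m = 13
Candidate B: 248^2 = 61504 ≡ 372; 248^4 ≡ 372^2 = 138384 ≡ 310; 248^8 ≡ 310^2 = 96100 ≡ 186; 248^16 ≡ 186^2 = 34596 ≡ 341; 248^32 ≡ 341^2 = 116281 ≡ 341; 248^64 ≡ 341^2 = 116281 ≡ 341; 248^128 ≡ 341^2 = 116281 ≡ 341; 248^256 ≡ 341^2 = 116281 ≡ 341; 281 = 256 + 16 + 8 + 1, so 248^281 ≡ 341·341·186·248 ≡ 279 (mod 527)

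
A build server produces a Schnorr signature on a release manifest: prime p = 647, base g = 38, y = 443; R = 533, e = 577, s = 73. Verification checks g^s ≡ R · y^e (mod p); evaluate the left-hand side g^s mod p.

154

38^73 mod 647 = 154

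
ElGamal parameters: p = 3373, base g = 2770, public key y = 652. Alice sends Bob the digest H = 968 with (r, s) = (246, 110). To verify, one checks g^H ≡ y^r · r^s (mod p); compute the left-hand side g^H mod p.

1243

2770^968 mod 3373 = 1243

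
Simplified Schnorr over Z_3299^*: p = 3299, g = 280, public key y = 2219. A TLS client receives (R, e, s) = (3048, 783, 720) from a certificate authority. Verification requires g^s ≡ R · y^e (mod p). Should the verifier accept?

accept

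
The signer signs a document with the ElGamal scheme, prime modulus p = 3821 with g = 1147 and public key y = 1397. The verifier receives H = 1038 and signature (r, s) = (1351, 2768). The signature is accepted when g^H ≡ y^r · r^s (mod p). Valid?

yes

Left side g^H mod p:
1147^2 = 1315609 ≡ 1185
1147^4 ≡ 1185^2 = 1404225 ≡ 1918
1147^8 ≡ 1918^2 = 3678724 ≡ 2922
1147^16 ≡ 2922^2 = 8538084 ≡ 1970
1147^32 ≡ 1970^2 = 3880900 ≡ 2585
1147^64 ≡ 2585^2 = 6682225 ≡ 3117
1147^128 ≡ 3117^2 = 9715689 ≡ 2707
1147^256 ≡ 2707^2 = 7327849 ≡ 2992
1147^512 ≡ 2992^2 = 8952064 ≡ 3282
1147^1024 ≡ 3282^2 = 10771524 ≡ 125
1038 = 1024 + 8 + 4 + 2, so 1147^1038 ≡ 125·2922·1918·1185 ≡ 2078 (mod 3821)
Right side y^r · r^s mod p:
1397^2 = 1951609 ≡ 2899
1397^4 ≡ 2899^2 = 8404201 ≡ 1822
1397^8 ≡ 1822^2 = 3319684 ≡ 3056
1397^16 ≡ 3056^2 = 9339136 ≡ 612
1397^32 ≡ 612^2 = 374544 ≡ 86
1397^64 ≡ 86^2 = 7396 ≡ 3575
1397^128 ≡ 3575^2 = 12780625 ≡ 3201
1397^256 ≡ 3201^2 = 10246401 ≡ 2300
1397^512 ≡ 2300^2 = 5290000 ≡ 1736
1397^1024 ≡ 1736^2 = 3013696 ≡ 2748
1351 = 1024 + 256 + 64 + 4 + 2 + 1, so 1397^1351 ≡ 2748·2300·3575·1822·2899·1397 ≡ 1483 (mod 3821)
1351^2 = 1825201 ≡ 2584
1351^4 ≡ 2584^2 = 6677056 ≡ 1769
1351^8 ≡ 1769^2 = 3129361 ≡ 3783
1351^16 ≡ 3783^2 = 14311089 ≡ 1444
1351^32 ≡ 1444^2 = 2085136 ≡ 2691
1351^64 ≡ 2691^2 = 7241481 ≡ 686
1351^128 ≡ 686^2 = 470596 ≡ 613
1351^256 ≡ 613^2 = 375769 ≡ 1311
1351^512 ≡ 1311^2 = 1718721 ≡ 3092
1351^1024 ≡ 3092^2 = 9560464 ≡ 322
1351^2048 ≡ 322^2 = 103684 ≡ 517
2768 = 2048 + 512 + 128 + 64 + 16, so 1351^2768 ≡ 517·3092·613·686·1444 ≡ 1385 (mod 3821)
1483·1385 = 2053955 ≡ 2078 (mod 3821)
2078 ≡ 2078 (mod 3821), so the signature is genuine.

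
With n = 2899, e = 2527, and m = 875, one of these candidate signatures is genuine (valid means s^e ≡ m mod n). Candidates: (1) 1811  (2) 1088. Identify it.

1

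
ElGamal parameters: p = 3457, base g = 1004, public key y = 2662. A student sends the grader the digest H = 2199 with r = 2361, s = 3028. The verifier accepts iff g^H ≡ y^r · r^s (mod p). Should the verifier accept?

reject

Left side g^H mod p:
1004^2 = 1008016 ≡ 2029
1004^4 ≡ 2029^2 = 4116841 ≡ 3011
1004^8 ≡ 3011^2 = 9066121 ≡ 1867
1004^16 ≡ 1867^2 = 3485689 ≡ 1033
1004^32 ≡ 1033^2 = 1067089 ≡ 2333
1004^64 ≡ 2333^2 = 5442889 ≡ 1571
1004^128 ≡ 1571^2 = 2468041 ≡ 3200
1004^256 ≡ 3200^2 = 10240000 ≡ 366
1004^512 ≡ 366^2 = 133956 ≡ 2590
1004^1024 ≡ 2590^2 = 6708100 ≡ 1520
1004^2048 ≡ 1520^2 = 2310400 ≡ 1124
2199 = 2048 + 128 + 16 + 4 + 2 + 1, so 1004^2199 ≡ 1124·3200·1033·3011·2029·1004 ≡ 8 (mod 3457)
Right side y^r · r^s mod p:
2662^2 = 7086244 ≡ 2851
2662^4 ≡ 2851^2 = 8128201 ≡ 794
2662^8 ≡ 794^2 = 630436 ≡ 1262
2662^16 ≡ 1262^2 = 1592644 ≡ 2424
2662^32 ≡ 2424^2 = 5875776 ≡ 2333
2662^64 ≡ 2333^2 = 5442889 ≡ 1571
2662^128 ≡ 1571^2 = 2468041 ≡ 3200
2662^256 ≡ 3200^2 = 10240000 ≡ 366
2662^512 ≡ 366^2 = 133956 ≡ 2590
2662^1024 ≡ 2590^2 = 6708100 ≡ 1520
2662^2048 ≡ 1520^2 = 2310400 ≡ 1124
2361 = 2048 + 256 + 32 + 16 + 8 + 1, so 2662^2361 ≡ 1124·366·2333·2424·1262·2662 ≡ 443 (mod 3457)
2361^2 = 5574321 ≡ 1637
2361^4 ≡ 1637^2 = 2679769 ≡ 594
2361^8 ≡ 594^2 = 352836 ≡ 222
2361^16 ≡ 222^2 = 49284 ≡ 886
2361^32 ≡ 886^2 = 784996 ≡ 257
2361^64 ≡ 257^2 = 66049 ≡ 366
2361^128 ≡ 366^2 = 133956 ≡ 2590
2361^256 ≡ 2590^2 = 6708100 ≡ 1520
2361^512 ≡ 1520^2 = 2310400 ≡ 1124
2361^1024 ≡ 1124^2 = 1263376 ≡ 1571
2361^2048 ≡ 1571^2 = 2468041 ≡ 3200
3028 = 2048 + 512 + 256 + 128 + 64 + 16 + 4, so 2361^3028 ≡ 3200·1124·1520·2590·366·886·594 ≡ 1202 (mod 3457)
443·1202 = 532486 ≡ 108 (mod 3457)
8 ≠ 108, so verification fails.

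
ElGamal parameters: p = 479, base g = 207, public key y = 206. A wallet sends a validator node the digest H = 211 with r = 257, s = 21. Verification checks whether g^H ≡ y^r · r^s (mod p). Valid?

Left side g^H mod p:
207^2 = 42849 ≡ 218
207^4 ≡ 218^2 = 47524 ≡ 103
207^8 ≡ 103^2 = 10609 ≡ 71
207^16 ≡ 71^2 = 5041 ≡ 251
207^32 ≡ 251^2 = 63001 ≡ 252
207^64 ≡ 252^2 = 63504 ≡ 276
207^128 ≡ 276^2 = 76176 ≡ 15
211 = 128 + 64 + 16 + 2 + 1, so 207^211 ≡ 15·276·251·218·207 ≡ 219 (mod 479)
Right side y^r · r^s mod p:
206^2 = 42436 ≡ 284
206^4 ≡ 284^2 = 80656 ≡ 184
206^8 ≡ 184^2 = 33856 ≡ 326
206^16 ≡ 326^2 = 106276 ≡ 417
206^32 ≡ 417^2 = 173889 ≡ 12
206^64 ≡ 12^2 = 144
206^128 ≡ 144^2 = 20736 ≡ 139
206^256 ≡ 139^2 = 19321 ≡ 161
257 = 256 + 1, so 206^257 ≡ 161·206 ≡ 115 (mod 479)
257^2 = 66049 ≡ 426
257^4 ≡ 426^2 = 181476 ≡ 414
257^8 ≡ 414^2 = 171396 ≡ 393
257^16 ≡ 393^2 = 154449 ≡ 211
21 = 16 + 4 + 1, so 257^21 ≡ 211·414·257 ≡ 206 (mod 479)
115·206 = 23690 ≡ 219 (mod 479)
219 ≡ 219 (mod 479), so the signature is genuine.

yes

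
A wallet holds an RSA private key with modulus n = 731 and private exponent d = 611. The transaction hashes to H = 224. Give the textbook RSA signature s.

Squares mod 731: H^1≡224, H^2≡468, H^4≡455, H^8≡152, H^16≡443, H^32≡341, H^64≡52, H^128≡511, H^256≡154, H^512≡324
611 = 512 + 64 + 32 + 2 + 1, so H^611 ≡ 324·52·341·468·224 ≡ 554 (mod 731)

554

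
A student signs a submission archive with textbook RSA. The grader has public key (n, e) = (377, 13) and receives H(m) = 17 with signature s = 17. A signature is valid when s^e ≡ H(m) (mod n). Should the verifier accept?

s^2 ≡ 17^2 = 289
s^4 ≡ 289^2 = 83521 ≡ 204
s^8 ≡ 204^2 = 41616 ≡ 146
13 = 8 + 4 + 1, so s^13 ≡ 146·204·17 ≡ 17 (mod 377)
17 = H(m), so the signature checks out.

accept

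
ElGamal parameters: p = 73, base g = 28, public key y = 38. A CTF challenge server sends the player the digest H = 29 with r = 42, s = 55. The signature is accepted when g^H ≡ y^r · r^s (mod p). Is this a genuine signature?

Left side g^H mod p:
28^2 = 784 ≡ 54
28^4 ≡ 54^2 = 2916 ≡ 69
28^8 ≡ 69^2 = 4761 ≡ 16
28^16 ≡ 16^2 = 256 ≡ 37
29 = 16 + 8 + 4 + 1, so 28^29 ≡ 37·16·69·28 ≡ 53 (mod 73)
Right side y^r · r^s mod p:
38^2 = 1444 ≡ 57
38^4 ≡ 57^2 = 3249 ≡ 37
38^8 ≡ 37^2 = 1369 ≡ 55
38^16 ≡ 55^2 = 3025 ≡ 32
38^32 ≡ 32^2 = 1024 ≡ 2
42 = 32 + 8 + 2, so 38^42 ≡ 2·55·57 ≡ 65 (mod 73)
42^2 = 1764 ≡ 12
42^4 ≡ 12^2 = 144 ≡ 71
42^8 ≡ 71^2 = 5041 ≡ 4
42^16 ≡ 4^2 = 16
42^32 ≡ 16^2 = 256 ≡ 37
55 = 32 + 16 + 4 + 2 + 1, so 42^55 ≡ 37·16·71·12·42 ≡ 39 (mod 73)
65·39 = 2535 ≡ 53 (mod 73)
53 ≡ 53 (mod 73), so the signature is genuine.

genuine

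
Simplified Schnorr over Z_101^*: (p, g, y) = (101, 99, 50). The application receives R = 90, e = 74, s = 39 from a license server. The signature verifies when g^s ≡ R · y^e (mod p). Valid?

g^s mod p:
99^2 = 9801 ≡ 4
99^4 ≡ 4^2 = 16
99^8 ≡ 16^2 = 256 ≡ 54
99^16 ≡ 54^2 = 2916 ≡ 88
99^32 ≡ 88^2 = 7744 ≡ 68
39 = 32 + 4 + 2 + 1, so 99^39 ≡ 68·16·4·99 ≡ 83 (mod 101)
R · y^e mod p:
50^2 = 2500 ≡ 76
50^4 ≡ 76^2 = 5776 ≡ 19
50^8 ≡ 19^2 = 361 ≡ 58
50^16 ≡ 58^2 = 3364 ≡ 31
50^32 ≡ 31^2 = 961 ≡ 52
50^64 ≡ 52^2 = 2704 ≡ 78
74 = 64 + 8 + 2, so 50^74 ≡ 78·58·76 ≡ 20 (mod 101)
90·20 = 1800 ≡ 83 (mod 101)
83 ≡ 83 (mod 101); signature holds.

yes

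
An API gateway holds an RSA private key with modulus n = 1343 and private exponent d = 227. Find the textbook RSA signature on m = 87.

654

m^2 ≡ 87^2 = 7569 ≡ 854
m^4 ≡ 854^2 = 729316 ≡ 67
m^8 ≡ 67^2 = 4489 ≡ 460
m^16 ≡ 460^2 = 211600 ≡ 749
m^32 ≡ 749^2 = 561001 ≡ 970
m^64 ≡ 970^2 = 940900 ≡ 800
m^128 ≡ 800^2 = 640000 ≡ 732
227 = 128 + 64 + 32 + 2 + 1, so m^227 ≡ 732·800·970·854·87 ≡ 654 (mod 1343)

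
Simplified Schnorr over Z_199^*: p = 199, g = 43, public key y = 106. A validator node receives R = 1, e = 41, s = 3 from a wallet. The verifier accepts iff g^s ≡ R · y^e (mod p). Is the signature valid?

invalid

g^s mod p:
43^3 mod 199 = 106
R · y^e mod p:
106^41 mod 199 = 92
1·92 = 92 ≡ 92 (mod 199)
106 ≠ 92; the check fails.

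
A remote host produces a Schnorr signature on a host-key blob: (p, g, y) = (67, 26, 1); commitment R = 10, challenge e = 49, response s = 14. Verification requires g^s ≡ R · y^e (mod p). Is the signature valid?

valid

g^s mod p:
Squares mod 67: 26^1≡26, 26^2≡6, 26^4≡36, 26^8≡23
14 = 8 + 4 + 2, so 26^14 ≡ 23·36·6 ≡ 10 (mod 67)
R · y^e mod p:
Squares mod 67: 1^1≡1, 1^2≡1, 1^4≡1, 1^8≡1, 1^16≡1, 1^32≡1
49 = 32 + 16 + 1, so 1^49 ≡ 1·1·1 ≡ 1 (mod 67)
10·1 = 10 ≡ 10 (mod 67)
10 ≡ 10 (mod 67); signature holds.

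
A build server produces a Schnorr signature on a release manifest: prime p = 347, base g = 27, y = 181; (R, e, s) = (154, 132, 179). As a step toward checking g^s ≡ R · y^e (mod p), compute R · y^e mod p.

194

181^2 = 32761 ≡ 143
181^4 ≡ 143^2 = 20449 ≡ 323
181^8 ≡ 323^2 = 104329 ≡ 229
181^16 ≡ 229^2 = 52441 ≡ 44
181^32 ≡ 44^2 = 1936 ≡ 201
181^64 ≡ 201^2 = 40401 ≡ 149
181^128 ≡ 149^2 = 22201 ≡ 340
132 = 128 + 4, so 181^132 ≡ 340·323 ≡ 168 (mod 347)
R · y^e ≡ 154·168 = 25872 ≡ 194 (mod 347)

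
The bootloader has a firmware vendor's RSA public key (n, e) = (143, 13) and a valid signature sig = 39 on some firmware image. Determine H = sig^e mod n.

117

Squares mod 143: sig^1≡39, sig^2≡91, sig^4≡130, sig^8≡26
13 = 8 + 4 + 1, so sig^13 ≡ 26·130·39 ≡ 117 (mod 143)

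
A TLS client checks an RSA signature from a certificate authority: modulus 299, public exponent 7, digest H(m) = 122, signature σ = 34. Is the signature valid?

σ^2 ≡ 34^2 = 1156 ≡ 259
σ^4 ≡ 259^2 = 67081 ≡ 105
7 = 4 + 2 + 1, so σ^7 ≡ 105·259·34 ≡ 122 (mod 299)
σ^7 mod 299 = 122 matches H(m).

valid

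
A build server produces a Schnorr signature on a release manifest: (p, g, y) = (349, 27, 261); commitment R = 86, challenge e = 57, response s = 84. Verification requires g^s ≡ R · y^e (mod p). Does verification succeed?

g^s mod p:
27^2 = 729 ≡ 31
27^4 ≡ 31^2 = 961 ≡ 263
27^8 ≡ 263^2 = 69169 ≡ 67
27^16 ≡ 67^2 = 4489 ≡ 301
27^32 ≡ 301^2 = 90601 ≡ 210
27^64 ≡ 210^2 = 44100 ≡ 126
84 = 64 + 16 + 4, so 27^84 ≡ 126·301·263 ≡ 118 (mod 349)
R · y^e mod p:
261^2 = 68121 ≡ 66
261^4 ≡ 66^2 = 4356 ≡ 168
261^8 ≡ 168^2 = 28224 ≡ 304
261^16 ≡ 304^2 = 92416 ≡ 280
261^32 ≡ 280^2 = 78400 ≡ 224
57 = 32 + 16 + 8 + 1, so 261^57 ≡ 224·280·304·261 ≡ 115 (mod 349)
86·115 = 9890 ≡ 118 (mod 349)
118 ≡ 118 (mod 349); signature holds.

passes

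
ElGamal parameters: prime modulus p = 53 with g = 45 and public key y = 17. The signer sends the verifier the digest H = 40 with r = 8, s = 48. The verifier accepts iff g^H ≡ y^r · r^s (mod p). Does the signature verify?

verifies

Left side g^H mod p:
45^2 = 2025 ≡ 11
45^4 ≡ 11^2 = 121 ≡ 15
45^8 ≡ 15^2 = 225 ≡ 13
45^16 ≡ 13^2 = 169 ≡ 10
45^32 ≡ 10^2 = 100 ≡ 47
40 = 32 + 8, so 45^40 ≡ 47·13 ≡ 28 (mod 53)
Right side y^r · r^s mod p:
17^2 = 289 ≡ 24
17^4 ≡ 24^2 = 576 ≡ 46
17^8 ≡ 46^2 = 2116 ≡ 49
8^2 = 64 ≡ 11
8^4 ≡ 11^2 = 121 ≡ 15
8^8 ≡ 15^2 = 225 ≡ 13
8^16 ≡ 13^2 = 169 ≡ 10
8^32 ≡ 10^2 = 100 ≡ 47
48 = 32 + 16, so 8^48 ≡ 47·10 ≡ 46 (mod 53)
49·46 = 2254 ≡ 28 (mod 53)
28 ≡ 28 (mod 53), so the signature is genuine.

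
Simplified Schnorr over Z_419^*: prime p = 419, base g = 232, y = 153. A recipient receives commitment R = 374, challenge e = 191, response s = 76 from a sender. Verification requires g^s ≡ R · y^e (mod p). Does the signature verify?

g^s mod p:
232^2 = 53824 ≡ 192
232^4 ≡ 192^2 = 36864 ≡ 411
232^8 ≡ 411^2 = 168921 ≡ 64
232^16 ≡ 64^2 = 4096 ≡ 325
232^32 ≡ 325^2 = 105625 ≡ 37
232^64 ≡ 37^2 = 1369 ≡ 112
76 = 64 + 8 + 4, so 232^76 ≡ 112·64·411 ≡ 59 (mod 419)
R · y^e mod p:
153^2 = 23409 ≡ 364
153^4 ≡ 364^2 = 132496 ≡ 92
153^8 ≡ 92^2 = 8464 ≡ 84
153^16 ≡ 84^2 = 7056 ≡ 352
153^32 ≡ 352^2 = 123904 ≡ 299
153^64 ≡ 299^2 = 89401 ≡ 154
153^128 ≡ 154^2 = 23716 ≡ 252
191 = 128 + 32 + 16 + 8 + 4 + 2 + 1, so 153^191 ≡ 252·299·352·84·92·364·153 ≡ 229 (mod 419)
374·229 = 85646 ≡ 170 (mod 419)
59 ≠ 170; the check fails.

does not verify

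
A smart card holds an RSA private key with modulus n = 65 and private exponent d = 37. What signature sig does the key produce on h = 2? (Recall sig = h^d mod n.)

2

h^37 mod 65 = 2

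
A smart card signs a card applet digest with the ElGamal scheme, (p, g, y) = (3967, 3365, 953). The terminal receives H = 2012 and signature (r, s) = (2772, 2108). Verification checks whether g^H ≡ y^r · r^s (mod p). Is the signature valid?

Left side g^H mod p:
Squares mod 3967: 3365^1≡3365, 3365^2≡1407, 3365^4≡116, 3365^8≡1555, 3365^16≡2122, 3365^32≡339, 3365^64≡3845, 3365^128≡2983, 3365^256≡308, 3365^512≡3623, 3365^1024≡3293
2012 = 1024 + 512 + 256 + 128 + 64 + 16 + 8 + 4, so 3365^2012 ≡ 3293·3623·308·2983·3845·2122·1555·116 ≡ 361 (mod 3967)
Right side y^r · r^s mod p:
Squares mod 3967: 953^1≡953, 953^2≡3733, 953^4≡3185, 953^8≡606, 953^16≡2272, 953^32≡917, 953^64≡3852, 953^128≡1324, 953^256≡3529, 953^512≡1428, 953^1024≡146, 953^2048≡1481
2772 = 2048 + 512 + 128 + 64 + 16 + 4, so 953^2772 ≡ 1481·1428·1324·3852·2272·3185 ≡ 1324 (mod 3967)
Squares mod 3967: 2772^1≡2772, 2772^2≡3872, 2772^4≡1091, 2772^8≡181, 2772^16≡1025, 2772^32≡3337, 2772^64≡200, 2772^128≡330, 2772^256≡1791, 2772^512≡2345, 2772^1024≡763, 2772^2048≡2987
2108 = 2048 + 32 + 16 + 8 + 4, so 2772^2108 ≡ 2987·3337·1025·181·1091 ≡ 2242 (mod 3967)
1324·2242 = 2968408 ≡ 1092 (mod 3967)
361 ≠ 1092, so verification fails.

invalid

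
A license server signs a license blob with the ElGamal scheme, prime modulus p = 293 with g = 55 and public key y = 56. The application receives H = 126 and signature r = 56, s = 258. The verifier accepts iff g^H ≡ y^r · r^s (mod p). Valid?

Left side g^H mod p:
55^2 = 3025 ≡ 95
55^4 ≡ 95^2 = 9025 ≡ 235
55^8 ≡ 235^2 = 55225 ≡ 141
55^16 ≡ 141^2 = 19881 ≡ 250
55^32 ≡ 250^2 = 62500 ≡ 91
55^64 ≡ 91^2 = 8281 ≡ 77
126 = 64 + 32 + 16 + 8 + 4 + 2, so 55^126 ≡ 77·91·250·141·235·95 ≡ 84 (mod 293)
Right side y^r · r^s mod p:
56^2 = 3136 ≡ 206
56^4 ≡ 206^2 = 42436 ≡ 244
56^8 ≡ 244^2 = 59536 ≡ 57
56^16 ≡ 57^2 = 3249 ≡ 26
56^32 ≡ 26^2 = 676 ≡ 90
56 = 32 + 16 + 8, so 56^56 ≡ 90·26·57 ≡ 65 (mod 293)
56^2 = 3136 ≡ 206
56^4 ≡ 206^2 = 42436 ≡ 244
56^8 ≡ 244^2 = 59536 ≡ 57
56^16 ≡ 57^2 = 3249 ≡ 26
56^32 ≡ 26^2 = 676 ≡ 90
56^64 ≡ 90^2 = 8100 ≡ 189
56^128 ≡ 189^2 = 35721 ≡ 268
56^256 ≡ 268^2 = 71824 ≡ 39
258 = 256 + 2, so 56^258 ≡ 39·206 ≡ 123 (mod 293)
65·123 = 7995 ≡ 84 (mod 293)
84 ≡ 84 (mod 293), so the signature is genuine.

yes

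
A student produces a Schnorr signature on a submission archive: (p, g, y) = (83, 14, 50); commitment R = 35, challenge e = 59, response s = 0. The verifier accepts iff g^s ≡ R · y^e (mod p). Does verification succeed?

passes

g^s mod p:
14^0 mod 83 = 1
R · y^e mod p:
Squares mod 83: 50^1≡50, 50^2≡10, 50^4≡17, 50^8≡40, 50^16≡23, 50^32≡31
59 = 32 + 16 + 8 + 2 + 1, so 50^59 ≡ 31·23·40·10·50 ≡ 19 (mod 83)
35·19 = 665 ≡ 1 (mod 83)
1 ≡ 1 (mod 83); signature holds.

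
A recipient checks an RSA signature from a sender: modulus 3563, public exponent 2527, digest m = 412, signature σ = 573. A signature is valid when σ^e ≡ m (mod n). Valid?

yes

σ^2 ≡ 573^2 = 328329 ≡ 533
σ^4 ≡ 533^2 = 284089 ≡ 2612
σ^8 ≡ 2612^2 = 6822544 ≡ 2962
σ^16 ≡ 2962^2 = 8773444 ≡ 1338
σ^32 ≡ 1338^2 = 1790244 ≡ 1618
σ^64 ≡ 1618^2 = 2617924 ≡ 2682
σ^128 ≡ 2682^2 = 7193124 ≡ 2990
σ^256 ≡ 2990^2 = 8940100 ≡ 533
σ^512 ≡ 533^2 = 284089 ≡ 2612
σ^1024 ≡ 2612^2 = 6822544 ≡ 2962
σ^2048 ≡ 2962^2 = 8773444 ≡ 1338
2527 = 2048 + 256 + 128 + 64 + 16 + 8 + 4 + 2 + 1, so σ^2527 ≡ 1338·533·2990·2682·1338·2962·2612·533·573 ≡ 412 (mod 3563)
σ^2527 mod 3563 = 412 matches m.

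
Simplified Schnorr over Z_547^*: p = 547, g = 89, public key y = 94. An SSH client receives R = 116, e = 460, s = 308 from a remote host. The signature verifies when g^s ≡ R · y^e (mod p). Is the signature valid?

g^s mod p:
89^2 = 7921 ≡ 263
89^4 ≡ 263^2 = 69169 ≡ 247
89^8 ≡ 247^2 = 61009 ≡ 292
89^16 ≡ 292^2 = 85264 ≡ 479
89^32 ≡ 479^2 = 229441 ≡ 248
89^64 ≡ 248^2 = 61504 ≡ 240
89^128 ≡ 240^2 = 57600 ≡ 165
89^256 ≡ 165^2 = 27225 ≡ 422
308 = 256 + 32 + 16 + 4, so 89^308 ≡ 422·248·479·247 ≡ 375 (mod 547)
R · y^e mod p:
94^2 = 8836 ≡ 84
94^4 ≡ 84^2 = 7056 ≡ 492
94^8 ≡ 492^2 = 242064 ≡ 290
94^16 ≡ 290^2 = 84100 ≡ 409
94^32 ≡ 409^2 = 167281 ≡ 446
94^64 ≡ 446^2 = 198916 ≡ 355
94^128 ≡ 355^2 = 126025 ≡ 215
94^256 ≡ 215^2 = 46225 ≡ 277
460 = 256 + 128 + 64 + 8 + 4, so 94^460 ≡ 277·215·355·290·492 ≡ 247 (mod 547)
116·247 = 28652 ≡ 208 (mod 547)
375 ≠ 208; the check fails.

invalid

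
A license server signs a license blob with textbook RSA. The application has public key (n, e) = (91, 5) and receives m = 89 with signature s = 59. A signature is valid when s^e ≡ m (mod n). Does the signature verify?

verifies

Squares mod 91: s^1≡59, s^2≡23, s^4≡74
5 = 4 + 1, so s^5 ≡ 74·59 ≡ 89 (mod 91)
Since 89 equals the digest 89, verification succeeds.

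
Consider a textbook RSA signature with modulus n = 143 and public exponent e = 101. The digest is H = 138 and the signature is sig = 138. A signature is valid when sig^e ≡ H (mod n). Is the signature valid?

valid

sig^2 ≡ 138^2 = 19044 ≡ 25
sig^4 ≡ 25^2 = 625 ≡ 53
sig^8 ≡ 53^2 = 2809 ≡ 92
sig^16 ≡ 92^2 = 8464 ≡ 27
sig^32 ≡ 27^2 = 729 ≡ 14
sig^64 ≡ 14^2 = 196 ≡ 53
101 = 64 + 32 + 4 + 1, so sig^101 ≡ 53·14·53·138 ≡ 138 (mod 143)
Since 138 equals the digest 138, verification succeeds.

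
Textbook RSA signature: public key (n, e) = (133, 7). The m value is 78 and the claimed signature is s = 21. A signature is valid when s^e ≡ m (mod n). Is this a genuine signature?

s^2 ≡ 21^2 = 441 ≡ 42
s^4 ≡ 42^2 = 1764 ≡ 35
7 = 4 + 2 + 1, so s^7 ≡ 35·42·21 ≡ 14 (mod 133)
14 ≠ 78, so verification fails.

forged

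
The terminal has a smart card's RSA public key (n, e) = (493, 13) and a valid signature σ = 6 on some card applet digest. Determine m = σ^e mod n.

469

σ^2 ≡ 6^2 = 36
σ^4 ≡ 36^2 = 1296 ≡ 310
σ^8 ≡ 310^2 = 96100 ≡ 458
13 = 8 + 4 + 1, so σ^13 ≡ 458·310·6 ≡ 469 (mod 493)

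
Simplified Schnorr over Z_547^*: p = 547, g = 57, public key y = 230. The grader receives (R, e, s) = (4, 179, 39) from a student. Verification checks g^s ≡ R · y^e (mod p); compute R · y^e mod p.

538

Squares mod 547: 230^1≡230, 230^2≡388, 230^4≡119, 230^8≡486, 230^16≡439, 230^32≡177, 230^64≡150, 230^128≡73
179 = 128 + 32 + 16 + 2 + 1, so 230^179 ≡ 73·177·439·388·230 ≡ 408 (mod 547)
R · y^e ≡ 4·408 = 1632 ≡ 538 (mod 547)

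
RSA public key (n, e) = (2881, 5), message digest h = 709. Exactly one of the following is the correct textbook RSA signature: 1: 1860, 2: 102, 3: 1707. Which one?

Candidate 1: Squares mod 2881: 1860^1≡1860, 1860^2≡2400, 1860^4≡881; 5 = 4 + 1, so 1860^5 ≡ 881·1860 ≡ 2252 (mod 2881)
Candidate 2: Squares mod 2881: 102^1≡102, 102^2≡1761, 102^4≡1165; 5 = 4 + 1, so 102^5 ≡ 1165·102 ≡ 709 (mod 2881)
  → matches h = 709
Candidate 3: Squares mod 2881: 1707^1≡1707, 1707^2≡1158, 1707^4≡1299; 5 = 4 + 1, so 1707^5 ≡ 1299·1707 ≡ 1904 (mod 2881)

2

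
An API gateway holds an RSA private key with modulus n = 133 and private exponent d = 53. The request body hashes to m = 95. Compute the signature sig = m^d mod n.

114

Squares mod 133: m^1≡95, m^2≡114, m^4≡95, m^8≡114, m^16≡95, m^32≡114
53 = 32 + 16 + 4 + 1, so m^53 ≡ 114·95·95·95 ≡ 114 (mod 133)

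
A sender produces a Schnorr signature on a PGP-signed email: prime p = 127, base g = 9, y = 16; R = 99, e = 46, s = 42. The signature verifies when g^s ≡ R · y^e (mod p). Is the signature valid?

g^s mod p:
Squares mod 127: 9^1≡9, 9^2≡81, 9^4≡84, 9^8≡71, 9^16≡88, 9^32≡124
42 = 32 + 8 + 2, so 9^42 ≡ 124·71·81 ≡ 19 (mod 127)
R · y^e mod p:
Squares mod 127: 16^1≡16, 16^2≡2, 16^4≡4, 16^8≡16, 16^16≡2, 16^32≡4
46 = 32 + 8 + 4 + 2, so 16^46 ≡ 4·16·4·2 ≡ 4 (mod 127)
99·4 = 396 ≡ 15 (mod 127)
19 ≠ 15; the check fails.

invalid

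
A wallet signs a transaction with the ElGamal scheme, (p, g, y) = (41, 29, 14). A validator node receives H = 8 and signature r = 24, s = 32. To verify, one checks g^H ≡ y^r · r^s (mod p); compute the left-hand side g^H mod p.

Squares mod 41: 29^1≡29, 29^2≡21, 29^4≡31, 29^8≡18
29^8 ≡ 18 (mod 41)

18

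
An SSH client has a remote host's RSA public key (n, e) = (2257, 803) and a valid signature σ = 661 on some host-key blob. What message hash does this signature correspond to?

664

σ^2 ≡ 661^2 = 436921 ≡ 1320
σ^4 ≡ 1320^2 = 1742400 ≡ 2253
σ^8 ≡ 2253^2 = 5076009 ≡ 16
σ^16 ≡ 16^2 = 256
σ^32 ≡ 256^2 = 65536 ≡ 83
σ^64 ≡ 83^2 = 6889 ≡ 118
σ^128 ≡ 118^2 = 13924 ≡ 382
σ^256 ≡ 382^2 = 145924 ≡ 1476
σ^512 ≡ 1476^2 = 2178576 ≡ 571
803 = 512 + 256 + 32 + 2 + 1, so σ^803 ≡ 571·1476·83·1320·661 ≡ 664 (mod 2257)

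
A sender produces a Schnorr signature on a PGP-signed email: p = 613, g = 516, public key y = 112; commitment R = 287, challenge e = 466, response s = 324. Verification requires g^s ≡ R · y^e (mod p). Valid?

no

g^s mod p:
516^2 = 266256 ≡ 214
516^4 ≡ 214^2 = 45796 ≡ 434
516^8 ≡ 434^2 = 188356 ≡ 165
516^16 ≡ 165^2 = 27225 ≡ 253
516^32 ≡ 253^2 = 64009 ≡ 257
516^64 ≡ 257^2 = 66049 ≡ 458
516^128 ≡ 458^2 = 209764 ≡ 118
516^256 ≡ 118^2 = 13924 ≡ 438
324 = 256 + 64 + 4, so 516^324 ≡ 438·458·434 ≡ 198 (mod 613)
R · y^e mod p:
112^2 = 12544 ≡ 284
112^4 ≡ 284^2 = 80656 ≡ 353
112^8 ≡ 353^2 = 124609 ≡ 170
112^16 ≡ 170^2 = 28900 ≡ 89
112^32 ≡ 89^2 = 7921 ≡ 565
112^64 ≡ 565^2 = 319225 ≡ 465
112^128 ≡ 465^2 = 216225 ≡ 449
112^256 ≡ 449^2 = 201601 ≡ 537
466 = 256 + 128 + 64 + 16 + 2, so 112^466 ≡ 537·449·465·89·284 ≡ 516 (mod 613)
287·516 = 148092 ≡ 359 (mod 613)
198 ≠ 359; the check fails.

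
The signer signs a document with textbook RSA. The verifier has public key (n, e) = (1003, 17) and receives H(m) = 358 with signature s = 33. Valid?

no

s^2 ≡ 33^2 = 1089 ≡ 86
s^4 ≡ 86^2 = 7396 ≡ 375
s^8 ≡ 375^2 = 140625 ≡ 205
s^16 ≡ 205^2 = 42025 ≡ 902
17 = 16 + 1, so s^17 ≡ 902·33 ≡ 679 (mod 1003)
s^17 mod 1003 = 679, but H(m) = 358.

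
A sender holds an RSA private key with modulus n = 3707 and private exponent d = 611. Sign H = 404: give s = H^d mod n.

H^2 ≡ 404^2 = 163216 ≡ 108
H^4 ≡ 108^2 = 11664 ≡ 543
H^8 ≡ 543^2 = 294849 ≡ 1996
H^16 ≡ 1996^2 = 3984016 ≡ 2698
H^32 ≡ 2698^2 = 7279204 ≡ 2363
H^64 ≡ 2363^2 = 5583769 ≡ 1027
H^128 ≡ 1027^2 = 1054729 ≡ 1941
H^256 ≡ 1941^2 = 3767481 ≡ 1169
H^512 ≡ 1169^2 = 1366561 ≡ 2385
611 = 512 + 64 + 32 + 2 + 1, so H^611 ≡ 2385·1027·2363·108·404 ≡ 1042 (mod 3707)

1042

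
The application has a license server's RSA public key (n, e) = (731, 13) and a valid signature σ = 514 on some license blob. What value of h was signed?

21

σ^2 ≡ 514^2 = 264196 ≡ 305
σ^4 ≡ 305^2 = 93025 ≡ 188
σ^8 ≡ 188^2 = 35344 ≡ 256
13 = 8 + 4 + 1, so σ^13 ≡ 256·188·514 ≡ 21 (mod 731)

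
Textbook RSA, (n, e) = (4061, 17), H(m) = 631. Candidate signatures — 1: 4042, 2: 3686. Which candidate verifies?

1

Candidate 1: 4042^17 mod 4061 = 631
  → matches H(m) = 631
Candidate 2: 3686^17 mod 4061 = 2706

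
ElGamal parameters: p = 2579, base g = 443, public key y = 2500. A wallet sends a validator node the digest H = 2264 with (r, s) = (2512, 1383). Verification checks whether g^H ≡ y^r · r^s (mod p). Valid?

no

Left side g^H mod p:
443^2264 mod 2579 = 1415
Right side y^r · r^s mod p:
2500^2512 mod 2579 = 1939
2512^1383 mod 2579 = 1460
1939·1460 = 2830940 ≡ 1777 (mod 2579)
1415 ≠ 1777, so verification fails.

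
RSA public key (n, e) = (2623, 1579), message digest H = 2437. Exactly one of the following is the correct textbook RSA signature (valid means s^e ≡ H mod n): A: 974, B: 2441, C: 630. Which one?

Candidate A: Squares mod 2623: 974^1≡974, 974^2≡1773, 974^4≡1175, 974^8≡927, 974^16≡1608, 974^32≡2009, 974^64≡1907, 974^128≡1171, 974^256≡2035, 974^512≡2131, 974^1024≡748; 1579 = 1024 + 512 + 32 + 8 + 2 + 1, so 974^1579 ≡ 748·2131·2009·927·1773·974 ≡ 373 (mod 2623)
Candidate B: Squares mod 2623: 2441^1≡2441, 2441^2≡1648, 2441^4≡1099, 2441^8≡1221, 2441^16≡977, 2441^32≡2380, 2441^64≡1343, 2441^128≡1648, 2441^256≡1099, 2441^512≡1221, 2441^1024≡977; 1579 = 1024 + 512 + 32 + 8 + 2 + 1, so 2441^1579 ≡ 977·1221·2380·1221·1648·2441 ≡ 62 (mod 2623)
Candidate C: Squares mod 2623: 630^1≡630, 630^2≡827, 630^4≡1949, 630^8≡497, 630^16≡447, 630^32≡461, 630^64≡58, 630^128≡741, 630^256≡874, 630^512≡583, 630^1024≡1522; 1579 = 1024 + 512 + 32 + 8 + 2 + 1, so 630^1579 ≡ 1522·583·461·497·827·630 ≡ 2437 (mod 2623)
  → matches H = 2437

C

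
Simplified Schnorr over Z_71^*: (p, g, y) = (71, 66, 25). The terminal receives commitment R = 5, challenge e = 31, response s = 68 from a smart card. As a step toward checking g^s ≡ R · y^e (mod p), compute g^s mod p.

54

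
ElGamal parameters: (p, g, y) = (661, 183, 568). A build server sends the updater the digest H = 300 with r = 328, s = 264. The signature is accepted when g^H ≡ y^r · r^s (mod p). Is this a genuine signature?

genuine

Left side g^H mod p:
183^2 = 33489 ≡ 439
183^4 ≡ 439^2 = 192721 ≡ 370
183^8 ≡ 370^2 = 136900 ≡ 73
183^16 ≡ 73^2 = 5329 ≡ 41
183^32 ≡ 41^2 = 1681 ≡ 359
183^64 ≡ 359^2 = 128881 ≡ 647
183^128 ≡ 647^2 = 418609 ≡ 196
183^256 ≡ 196^2 = 38416 ≡ 78
300 = 256 + 32 + 8 + 4, so 183^300 ≡ 78·359·73·370 ≡ 634 (mod 661)
Right side y^r · r^s mod p:
568^2 = 322624 ≡ 56
568^4 ≡ 56^2 = 3136 ≡ 492
568^8 ≡ 492^2 = 242064 ≡ 138
568^16 ≡ 138^2 = 19044 ≡ 536
568^32 ≡ 536^2 = 287296 ≡ 422
568^64 ≡ 422^2 = 178084 ≡ 275
568^128 ≡ 275^2 = 75625 ≡ 271
568^256 ≡ 271^2 = 73441 ≡ 70
328 = 256 + 64 + 8, so 568^328 ≡ 70·275·138 ≡ 602 (mod 661)
328^2 = 107584 ≡ 502
328^4 ≡ 502^2 = 252004 ≡ 163
328^8 ≡ 163^2 = 26569 ≡ 129
328^16 ≡ 129^2 = 16641 ≡ 116
328^32 ≡ 116^2 = 13456 ≡ 236
328^64 ≡ 236^2 = 55696 ≡ 172
328^128 ≡ 172^2 = 29584 ≡ 500
328^256 ≡ 500^2 = 250000 ≡ 142
264 = 256 + 8, so 328^264 ≡ 142·129 ≡ 471 (mod 661)
602·471 = 283542 ≡ 634 (mod 661)
634 ≡ 634 (mod 661), so the signature is genuine.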